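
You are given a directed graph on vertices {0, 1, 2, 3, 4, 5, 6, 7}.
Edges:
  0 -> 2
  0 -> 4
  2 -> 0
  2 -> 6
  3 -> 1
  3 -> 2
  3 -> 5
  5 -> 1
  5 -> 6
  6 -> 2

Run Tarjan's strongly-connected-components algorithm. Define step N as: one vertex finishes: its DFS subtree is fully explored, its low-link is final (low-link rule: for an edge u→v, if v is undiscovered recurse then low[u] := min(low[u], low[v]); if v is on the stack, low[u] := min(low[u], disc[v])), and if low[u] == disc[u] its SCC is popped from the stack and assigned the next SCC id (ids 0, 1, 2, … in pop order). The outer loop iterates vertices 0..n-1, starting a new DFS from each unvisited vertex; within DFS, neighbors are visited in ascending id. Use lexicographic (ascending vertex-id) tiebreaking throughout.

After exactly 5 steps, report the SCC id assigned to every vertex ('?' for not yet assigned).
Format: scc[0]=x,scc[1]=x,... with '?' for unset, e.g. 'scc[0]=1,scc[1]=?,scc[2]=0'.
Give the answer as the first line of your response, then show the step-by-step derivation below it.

scc[0]=1,scc[1]=2,scc[2]=1,scc[3]=?,scc[4]=0,scc[5]=?,scc[6]=1,scc[7]=?

step 1: low=(low[0]=0,low[1]=?,low[2]=0,low[3]=?,low[4]=?,low[5]=?,low[6]=1,low[7]=?); scc=(scc[0]=?,scc[1]=?,scc[2]=?,scc[3]=?,scc[4]=?,scc[5]=?,scc[6]=?,scc[7]=?)
step 2: low=(low[0]=0,low[1]=?,low[2]=0,low[3]=?,low[4]=?,low[5]=?,low[6]=1,low[7]=?); scc=(scc[0]=?,scc[1]=?,scc[2]=?,scc[3]=?,scc[4]=?,scc[5]=?,scc[6]=?,scc[7]=?)
step 3: low=(low[0]=0,low[1]=?,low[2]=0,low[3]=?,low[4]=3,low[5]=?,low[6]=1,low[7]=?); scc=(scc[0]=?,scc[1]=?,scc[2]=?,scc[3]=?,scc[4]=0,scc[5]=?,scc[6]=?,scc[7]=?)
step 4: low=(low[0]=0,low[1]=?,low[2]=0,low[3]=?,low[4]=3,low[5]=?,low[6]=1,low[7]=?); scc=(scc[0]=1,scc[1]=?,scc[2]=1,scc[3]=?,scc[4]=0,scc[5]=?,scc[6]=1,scc[7]=?)
step 5: low=(low[0]=0,low[1]=4,low[2]=0,low[3]=?,low[4]=3,low[5]=?,low[6]=1,low[7]=?); scc=(scc[0]=1,scc[1]=2,scc[2]=1,scc[3]=?,scc[4]=0,scc[5]=?,scc[6]=1,scc[7]=?)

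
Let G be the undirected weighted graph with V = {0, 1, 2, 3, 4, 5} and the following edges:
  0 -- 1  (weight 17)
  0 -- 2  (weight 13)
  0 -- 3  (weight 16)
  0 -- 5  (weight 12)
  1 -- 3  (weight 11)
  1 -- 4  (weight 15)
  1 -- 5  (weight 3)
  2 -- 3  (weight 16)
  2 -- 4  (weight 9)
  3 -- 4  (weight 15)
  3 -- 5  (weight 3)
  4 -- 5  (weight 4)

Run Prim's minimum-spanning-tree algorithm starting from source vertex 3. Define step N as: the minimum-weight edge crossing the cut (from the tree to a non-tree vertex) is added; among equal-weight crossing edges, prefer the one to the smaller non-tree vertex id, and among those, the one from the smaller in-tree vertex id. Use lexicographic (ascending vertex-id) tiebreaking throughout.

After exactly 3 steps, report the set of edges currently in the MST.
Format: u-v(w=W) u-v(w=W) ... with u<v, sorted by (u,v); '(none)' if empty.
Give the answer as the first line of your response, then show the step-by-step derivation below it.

1-5(w=3) 3-5(w=3) 4-5(w=4)

step 1: add edge 3-5 (w=3); MST = {3-5(w=3)}
step 2: add edge 1-5 (w=3); MST = {1-5(w=3) 3-5(w=3)}
step 3: add edge 4-5 (w=4); MST = {1-5(w=3) 3-5(w=3) 4-5(w=4)}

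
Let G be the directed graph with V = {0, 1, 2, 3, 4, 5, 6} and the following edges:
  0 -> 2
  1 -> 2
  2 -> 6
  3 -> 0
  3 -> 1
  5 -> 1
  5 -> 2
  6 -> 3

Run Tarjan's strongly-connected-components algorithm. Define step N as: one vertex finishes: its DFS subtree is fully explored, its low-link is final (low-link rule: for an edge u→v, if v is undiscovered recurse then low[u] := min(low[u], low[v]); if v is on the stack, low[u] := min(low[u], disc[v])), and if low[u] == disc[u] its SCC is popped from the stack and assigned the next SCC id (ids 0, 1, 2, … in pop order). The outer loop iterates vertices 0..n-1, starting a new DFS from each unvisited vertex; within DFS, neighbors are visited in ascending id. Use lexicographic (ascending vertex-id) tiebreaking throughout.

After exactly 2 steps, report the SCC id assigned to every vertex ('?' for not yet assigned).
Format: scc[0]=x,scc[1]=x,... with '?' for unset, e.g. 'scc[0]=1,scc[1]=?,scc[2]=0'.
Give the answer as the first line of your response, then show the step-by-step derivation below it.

scc[0]=?,scc[1]=?,scc[2]=?,scc[3]=?,scc[4]=?,scc[5]=?,scc[6]=?

step 1: low=(low[0]=0,low[1]=1,low[2]=1,low[3]=0,low[4]=?,low[5]=?,low[6]=2); scc=(scc[0]=?,scc[1]=?,scc[2]=?,scc[3]=?,scc[4]=?,scc[5]=?,scc[6]=?)
step 2: low=(low[0]=0,low[1]=1,low[2]=1,low[3]=0,low[4]=?,low[5]=?,low[6]=2); scc=(scc[0]=?,scc[1]=?,scc[2]=?,scc[3]=?,scc[4]=?,scc[5]=?,scc[6]=?)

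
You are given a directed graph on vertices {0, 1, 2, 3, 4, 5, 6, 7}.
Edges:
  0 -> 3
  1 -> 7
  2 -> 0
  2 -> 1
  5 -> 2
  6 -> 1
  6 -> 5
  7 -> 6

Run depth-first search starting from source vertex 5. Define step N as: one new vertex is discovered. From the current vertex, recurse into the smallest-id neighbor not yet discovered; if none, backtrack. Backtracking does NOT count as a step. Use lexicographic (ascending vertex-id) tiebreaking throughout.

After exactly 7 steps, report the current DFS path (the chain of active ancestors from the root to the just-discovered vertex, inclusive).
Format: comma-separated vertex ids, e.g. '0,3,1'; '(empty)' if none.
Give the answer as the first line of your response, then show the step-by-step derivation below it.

5,2,1,7,6

step 1: discover 5; path=5; order=5
step 2: discover 2; path=5>2; order=5,2
step 3: discover 0; path=5>2>0; order=5,2,0
step 4: discover 3; path=5>2>0>3; order=5,2,0,3
step 5: discover 1; path=5>2>1; order=5,2,0,3,1
step 6: discover 7; path=5>2>1>7; order=5,2,0,3,1,7
step 7: discover 6; path=5>2>1>7>6; order=5,2,0,3,1,7,6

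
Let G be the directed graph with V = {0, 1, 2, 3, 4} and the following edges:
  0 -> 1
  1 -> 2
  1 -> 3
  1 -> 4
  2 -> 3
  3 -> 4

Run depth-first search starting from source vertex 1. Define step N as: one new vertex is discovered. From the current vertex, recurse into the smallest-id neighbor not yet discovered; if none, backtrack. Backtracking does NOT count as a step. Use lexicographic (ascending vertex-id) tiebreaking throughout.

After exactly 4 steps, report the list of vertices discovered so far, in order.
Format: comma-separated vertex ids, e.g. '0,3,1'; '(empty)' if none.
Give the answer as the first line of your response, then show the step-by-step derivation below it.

1,2,3,4

step 1: discover 1; path=1; order=1
step 2: discover 2; path=1>2; order=1,2
step 3: discover 3; path=1>2>3; order=1,2,3
step 4: discover 4; path=1>2>3>4; order=1,2,3,4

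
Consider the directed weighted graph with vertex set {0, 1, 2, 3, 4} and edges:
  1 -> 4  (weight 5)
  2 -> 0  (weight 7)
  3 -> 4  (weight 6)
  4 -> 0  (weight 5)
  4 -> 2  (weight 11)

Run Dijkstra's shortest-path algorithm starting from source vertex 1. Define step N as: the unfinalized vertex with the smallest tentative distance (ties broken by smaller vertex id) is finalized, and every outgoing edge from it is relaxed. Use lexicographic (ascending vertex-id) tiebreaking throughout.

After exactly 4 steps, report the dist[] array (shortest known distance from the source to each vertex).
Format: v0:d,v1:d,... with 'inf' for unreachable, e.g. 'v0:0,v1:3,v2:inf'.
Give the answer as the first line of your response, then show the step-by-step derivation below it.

v0:10,v1:0,v2:16,v3:inf,v4:5

step 1: dist = v0:inf,v1:0,v2:inf,v3:inf,v4:5
step 2: dist = v0:10,v1:0,v2:16,v3:inf,v4:5
step 3: dist = v0:10,v1:0,v2:16,v3:inf,v4:5
step 4: dist = v0:10,v1:0,v2:16,v3:inf,v4:5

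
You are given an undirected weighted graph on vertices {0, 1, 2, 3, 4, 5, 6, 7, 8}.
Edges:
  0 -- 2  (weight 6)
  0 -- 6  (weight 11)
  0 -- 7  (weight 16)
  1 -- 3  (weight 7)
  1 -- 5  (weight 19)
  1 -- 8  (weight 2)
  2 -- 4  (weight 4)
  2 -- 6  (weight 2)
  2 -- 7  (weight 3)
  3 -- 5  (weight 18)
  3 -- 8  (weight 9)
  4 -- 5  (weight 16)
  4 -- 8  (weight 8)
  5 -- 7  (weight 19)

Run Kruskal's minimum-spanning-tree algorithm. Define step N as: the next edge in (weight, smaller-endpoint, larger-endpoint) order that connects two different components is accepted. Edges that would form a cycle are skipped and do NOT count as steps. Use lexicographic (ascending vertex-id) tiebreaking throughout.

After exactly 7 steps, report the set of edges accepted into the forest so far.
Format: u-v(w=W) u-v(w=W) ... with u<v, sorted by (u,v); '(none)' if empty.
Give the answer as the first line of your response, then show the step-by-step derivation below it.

0-2(w=6) 1-3(w=7) 1-8(w=2) 2-4(w=4) 2-6(w=2) 2-7(w=3) 4-8(w=8)

step 1: add edge 1-8 (w=2); MST = {1-8(w=2)}
step 2: add edge 2-6 (w=2); MST = {1-8(w=2) 2-6(w=2)}
step 3: add edge 2-7 (w=3); MST = {1-8(w=2) 2-6(w=2) 2-7(w=3)}
step 4: add edge 2-4 (w=4); MST = {1-8(w=2) 2-4(w=4) 2-6(w=2) 2-7(w=3)}
step 5: add edge 0-2 (w=6); MST = {0-2(w=6) 1-8(w=2) 2-4(w=4) 2-6(w=2) 2-7(w=3)}
step 6: add edge 1-3 (w=7); MST = {0-2(w=6) 1-3(w=7) 1-8(w=2) 2-4(w=4) 2-6(w=2) 2-7(w=3)}
step 7: add edge 4-8 (w=8); MST = {0-2(w=6) 1-3(w=7) 1-8(w=2) 2-4(w=4) 2-6(w=2) 2-7(w=3) 4-8(w=8)}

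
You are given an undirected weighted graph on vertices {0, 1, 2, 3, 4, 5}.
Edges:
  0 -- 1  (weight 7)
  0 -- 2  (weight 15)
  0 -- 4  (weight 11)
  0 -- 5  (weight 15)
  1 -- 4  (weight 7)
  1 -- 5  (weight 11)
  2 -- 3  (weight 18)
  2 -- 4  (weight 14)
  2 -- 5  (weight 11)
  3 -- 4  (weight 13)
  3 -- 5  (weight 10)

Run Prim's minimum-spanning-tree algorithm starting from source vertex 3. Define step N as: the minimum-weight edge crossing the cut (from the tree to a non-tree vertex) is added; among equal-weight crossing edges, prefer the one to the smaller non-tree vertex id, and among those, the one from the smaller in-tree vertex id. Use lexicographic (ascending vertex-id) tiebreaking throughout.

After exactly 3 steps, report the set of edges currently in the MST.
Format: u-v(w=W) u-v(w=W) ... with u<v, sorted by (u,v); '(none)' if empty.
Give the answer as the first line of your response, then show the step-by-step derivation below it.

0-1(w=7) 1-5(w=11) 3-5(w=10)

step 1: add edge 3-5 (w=10); MST = {3-5(w=10)}
step 2: add edge 1-5 (w=11); MST = {1-5(w=11) 3-5(w=10)}
step 3: add edge 0-1 (w=7); MST = {0-1(w=7) 1-5(w=11) 3-5(w=10)}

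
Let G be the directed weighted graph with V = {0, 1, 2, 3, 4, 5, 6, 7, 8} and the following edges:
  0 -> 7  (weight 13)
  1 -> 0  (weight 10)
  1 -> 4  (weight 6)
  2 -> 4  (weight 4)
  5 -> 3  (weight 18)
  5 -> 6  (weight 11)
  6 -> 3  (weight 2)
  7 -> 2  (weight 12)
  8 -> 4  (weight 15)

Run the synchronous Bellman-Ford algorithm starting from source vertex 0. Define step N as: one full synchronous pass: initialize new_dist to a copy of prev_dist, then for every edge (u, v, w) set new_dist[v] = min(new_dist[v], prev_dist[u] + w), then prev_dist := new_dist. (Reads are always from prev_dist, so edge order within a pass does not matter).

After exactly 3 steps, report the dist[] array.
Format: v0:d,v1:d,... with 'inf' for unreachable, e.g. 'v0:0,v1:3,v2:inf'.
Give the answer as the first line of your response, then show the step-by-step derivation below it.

v0:0,v1:inf,v2:25,v3:inf,v4:29,v5:inf,v6:inf,v7:13,v8:inf

step 1: dist = v0:0,v1:inf,v2:inf,v3:inf,v4:inf,v5:inf,v6:inf,v7:13,v8:inf
step 2: dist = v0:0,v1:inf,v2:25,v3:inf,v4:inf,v5:inf,v6:inf,v7:13,v8:inf
step 3: dist = v0:0,v1:inf,v2:25,v3:inf,v4:29,v5:inf,v6:inf,v7:13,v8:inf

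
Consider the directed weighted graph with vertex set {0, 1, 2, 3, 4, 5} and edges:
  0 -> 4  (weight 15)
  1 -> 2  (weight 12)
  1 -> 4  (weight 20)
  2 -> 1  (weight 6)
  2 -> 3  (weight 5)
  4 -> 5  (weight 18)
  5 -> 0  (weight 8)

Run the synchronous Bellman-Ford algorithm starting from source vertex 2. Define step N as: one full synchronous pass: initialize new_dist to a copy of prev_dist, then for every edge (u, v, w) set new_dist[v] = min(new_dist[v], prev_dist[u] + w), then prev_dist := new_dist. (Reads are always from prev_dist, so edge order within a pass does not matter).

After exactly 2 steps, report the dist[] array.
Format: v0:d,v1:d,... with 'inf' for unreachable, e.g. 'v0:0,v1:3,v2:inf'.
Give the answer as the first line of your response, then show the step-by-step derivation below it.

v0:inf,v1:6,v2:0,v3:5,v4:26,v5:inf

step 1: dist = v0:inf,v1:6,v2:0,v3:5,v4:inf,v5:inf
step 2: dist = v0:inf,v1:6,v2:0,v3:5,v4:26,v5:inf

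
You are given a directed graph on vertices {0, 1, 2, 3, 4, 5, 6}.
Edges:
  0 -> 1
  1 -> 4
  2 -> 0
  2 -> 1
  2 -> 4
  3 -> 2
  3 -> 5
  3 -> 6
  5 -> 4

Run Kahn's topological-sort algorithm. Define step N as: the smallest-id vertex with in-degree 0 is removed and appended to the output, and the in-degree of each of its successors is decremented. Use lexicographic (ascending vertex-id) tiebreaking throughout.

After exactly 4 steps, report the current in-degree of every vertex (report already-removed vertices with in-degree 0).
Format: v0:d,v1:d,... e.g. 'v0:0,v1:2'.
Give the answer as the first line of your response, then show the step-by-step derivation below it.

v0:0,v1:0,v2:0,v3:0,v4:1,v5:0,v6:0

step 1: output 3; order=[3]; indeg=(1,2,0,0,3,0,0)
step 2: output 2; order=[3,2]; indeg=(0,1,0,0,2,0,0)
step 3: output 0; order=[3,2,0]; indeg=(0,0,0,0,2,0,0)
step 4: output 1; order=[3,2,0,1]; indeg=(0,0,0,0,1,0,0)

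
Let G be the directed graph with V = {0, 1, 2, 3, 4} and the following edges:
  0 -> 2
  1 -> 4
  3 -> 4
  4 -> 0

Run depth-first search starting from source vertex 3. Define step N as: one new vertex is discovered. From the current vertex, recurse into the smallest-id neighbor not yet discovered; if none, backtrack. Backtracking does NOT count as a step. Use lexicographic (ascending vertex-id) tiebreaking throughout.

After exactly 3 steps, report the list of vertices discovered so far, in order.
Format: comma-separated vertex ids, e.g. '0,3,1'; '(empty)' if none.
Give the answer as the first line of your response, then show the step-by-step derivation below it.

3,4,0

step 1: discover 3; path=3; order=3
step 2: discover 4; path=3>4; order=3,4
step 3: discover 0; path=3>4>0; order=3,4,0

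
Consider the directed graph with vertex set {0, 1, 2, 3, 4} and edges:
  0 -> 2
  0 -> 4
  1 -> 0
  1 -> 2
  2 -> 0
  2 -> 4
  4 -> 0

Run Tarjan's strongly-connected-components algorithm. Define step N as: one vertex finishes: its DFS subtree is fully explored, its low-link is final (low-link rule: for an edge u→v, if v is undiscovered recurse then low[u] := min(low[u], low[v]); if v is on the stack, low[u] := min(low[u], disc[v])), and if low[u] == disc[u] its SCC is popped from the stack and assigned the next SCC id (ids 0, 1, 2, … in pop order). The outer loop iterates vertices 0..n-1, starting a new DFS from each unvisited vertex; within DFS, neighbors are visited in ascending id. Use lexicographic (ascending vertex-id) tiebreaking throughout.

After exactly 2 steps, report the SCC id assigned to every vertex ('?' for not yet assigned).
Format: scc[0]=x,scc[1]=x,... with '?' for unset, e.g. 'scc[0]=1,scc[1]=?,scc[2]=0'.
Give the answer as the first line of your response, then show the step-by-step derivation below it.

scc[0]=?,scc[1]=?,scc[2]=?,scc[3]=?,scc[4]=?

step 1: low=(low[0]=0,low[1]=?,low[2]=0,low[3]=?,low[4]=0); scc=(scc[0]=?,scc[1]=?,scc[2]=?,scc[3]=?,scc[4]=?)
step 2: low=(low[0]=0,low[1]=?,low[2]=0,low[3]=?,low[4]=0); scc=(scc[0]=?,scc[1]=?,scc[2]=?,scc[3]=?,scc[4]=?)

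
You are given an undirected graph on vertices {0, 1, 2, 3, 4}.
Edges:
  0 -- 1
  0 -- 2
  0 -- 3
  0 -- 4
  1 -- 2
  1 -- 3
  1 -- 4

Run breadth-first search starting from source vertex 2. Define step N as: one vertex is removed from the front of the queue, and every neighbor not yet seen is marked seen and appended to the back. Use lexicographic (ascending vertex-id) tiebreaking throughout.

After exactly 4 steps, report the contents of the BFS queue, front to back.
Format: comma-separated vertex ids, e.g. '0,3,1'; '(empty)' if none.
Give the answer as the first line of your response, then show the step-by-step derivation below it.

4

step 1: dequeue 2; queue=[0,1]; order=2
step 2: dequeue 0; queue=[1,3,4]; order=2,0
step 3: dequeue 1; queue=[3,4]; order=2,0,1
step 4: dequeue 3; queue=[4]; order=2,0,1,3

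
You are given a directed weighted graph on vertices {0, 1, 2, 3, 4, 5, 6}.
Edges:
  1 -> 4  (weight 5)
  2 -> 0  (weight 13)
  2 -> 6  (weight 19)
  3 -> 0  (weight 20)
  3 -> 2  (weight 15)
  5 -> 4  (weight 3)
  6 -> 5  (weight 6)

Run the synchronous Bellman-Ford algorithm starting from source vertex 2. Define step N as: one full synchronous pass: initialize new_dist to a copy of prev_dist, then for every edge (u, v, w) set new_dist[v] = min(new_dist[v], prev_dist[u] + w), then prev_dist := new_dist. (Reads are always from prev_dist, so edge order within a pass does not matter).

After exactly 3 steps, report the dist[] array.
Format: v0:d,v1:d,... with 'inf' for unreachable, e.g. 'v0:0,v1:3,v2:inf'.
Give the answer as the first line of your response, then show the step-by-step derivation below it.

v0:13,v1:inf,v2:0,v3:inf,v4:28,v5:25,v6:19

step 1: dist = v0:13,v1:inf,v2:0,v3:inf,v4:inf,v5:inf,v6:19
step 2: dist = v0:13,v1:inf,v2:0,v3:inf,v4:inf,v5:25,v6:19
step 3: dist = v0:13,v1:inf,v2:0,v3:inf,v4:28,v5:25,v6:19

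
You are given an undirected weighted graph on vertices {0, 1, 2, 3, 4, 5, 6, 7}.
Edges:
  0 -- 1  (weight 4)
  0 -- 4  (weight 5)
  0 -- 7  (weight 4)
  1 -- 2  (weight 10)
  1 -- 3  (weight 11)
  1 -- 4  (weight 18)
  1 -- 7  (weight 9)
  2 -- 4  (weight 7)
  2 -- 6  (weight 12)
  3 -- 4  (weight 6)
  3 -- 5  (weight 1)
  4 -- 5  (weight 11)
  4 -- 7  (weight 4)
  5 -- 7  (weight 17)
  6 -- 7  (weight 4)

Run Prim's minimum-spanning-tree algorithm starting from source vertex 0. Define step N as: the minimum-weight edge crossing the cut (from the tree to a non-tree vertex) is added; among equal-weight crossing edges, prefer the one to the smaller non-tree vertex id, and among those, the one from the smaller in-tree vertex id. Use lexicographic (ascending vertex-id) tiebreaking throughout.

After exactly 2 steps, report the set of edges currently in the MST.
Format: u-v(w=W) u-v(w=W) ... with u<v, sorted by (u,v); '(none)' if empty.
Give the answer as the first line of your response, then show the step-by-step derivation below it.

0-1(w=4) 0-7(w=4)

step 1: add edge 0-1 (w=4); MST = {0-1(w=4)}
step 2: add edge 0-7 (w=4); MST = {0-1(w=4) 0-7(w=4)}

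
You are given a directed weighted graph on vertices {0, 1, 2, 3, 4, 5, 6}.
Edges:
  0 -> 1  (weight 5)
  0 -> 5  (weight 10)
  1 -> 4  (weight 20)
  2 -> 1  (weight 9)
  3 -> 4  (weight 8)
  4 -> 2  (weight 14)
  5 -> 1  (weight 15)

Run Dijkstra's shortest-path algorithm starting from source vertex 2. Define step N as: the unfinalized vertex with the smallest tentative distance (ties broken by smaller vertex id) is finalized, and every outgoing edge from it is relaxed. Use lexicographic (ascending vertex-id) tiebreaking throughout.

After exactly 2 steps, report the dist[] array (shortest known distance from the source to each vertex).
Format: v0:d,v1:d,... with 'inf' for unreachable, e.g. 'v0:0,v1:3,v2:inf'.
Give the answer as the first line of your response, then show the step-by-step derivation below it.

v0:inf,v1:9,v2:0,v3:inf,v4:29,v5:inf,v6:inf

step 1: dist = v0:inf,v1:9,v2:0,v3:inf,v4:inf,v5:inf,v6:inf
step 2: dist = v0:inf,v1:9,v2:0,v3:inf,v4:29,v5:inf,v6:inf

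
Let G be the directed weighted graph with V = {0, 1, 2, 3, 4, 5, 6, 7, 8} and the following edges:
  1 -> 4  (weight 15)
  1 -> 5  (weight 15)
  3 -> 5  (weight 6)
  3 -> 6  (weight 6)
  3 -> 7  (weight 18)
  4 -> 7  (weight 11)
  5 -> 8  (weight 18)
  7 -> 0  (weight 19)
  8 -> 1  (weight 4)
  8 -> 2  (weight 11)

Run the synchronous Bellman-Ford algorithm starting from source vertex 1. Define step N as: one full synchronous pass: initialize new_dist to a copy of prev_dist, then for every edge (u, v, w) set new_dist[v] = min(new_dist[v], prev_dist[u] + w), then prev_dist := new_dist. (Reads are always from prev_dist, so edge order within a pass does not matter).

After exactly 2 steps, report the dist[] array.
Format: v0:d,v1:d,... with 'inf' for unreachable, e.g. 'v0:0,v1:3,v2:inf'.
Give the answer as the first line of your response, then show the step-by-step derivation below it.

v0:inf,v1:0,v2:inf,v3:inf,v4:15,v5:15,v6:inf,v7:26,v8:33

step 1: dist = v0:inf,v1:0,v2:inf,v3:inf,v4:15,v5:15,v6:inf,v7:inf,v8:inf
step 2: dist = v0:inf,v1:0,v2:inf,v3:inf,v4:15,v5:15,v6:inf,v7:26,v8:33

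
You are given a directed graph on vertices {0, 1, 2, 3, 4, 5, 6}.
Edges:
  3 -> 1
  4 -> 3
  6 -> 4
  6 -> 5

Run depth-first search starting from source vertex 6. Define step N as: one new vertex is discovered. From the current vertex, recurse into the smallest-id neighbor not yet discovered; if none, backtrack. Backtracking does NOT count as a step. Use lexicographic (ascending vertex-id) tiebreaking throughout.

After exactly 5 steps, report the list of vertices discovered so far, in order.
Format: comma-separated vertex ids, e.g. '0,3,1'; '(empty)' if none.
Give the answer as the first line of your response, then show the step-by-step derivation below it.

6,4,3,1,5

step 1: discover 6; path=6; order=6
step 2: discover 4; path=6>4; order=6,4
step 3: discover 3; path=6>4>3; order=6,4,3
step 4: discover 1; path=6>4>3>1; order=6,4,3,1
step 5: discover 5; path=6>5; order=6,4,3,1,5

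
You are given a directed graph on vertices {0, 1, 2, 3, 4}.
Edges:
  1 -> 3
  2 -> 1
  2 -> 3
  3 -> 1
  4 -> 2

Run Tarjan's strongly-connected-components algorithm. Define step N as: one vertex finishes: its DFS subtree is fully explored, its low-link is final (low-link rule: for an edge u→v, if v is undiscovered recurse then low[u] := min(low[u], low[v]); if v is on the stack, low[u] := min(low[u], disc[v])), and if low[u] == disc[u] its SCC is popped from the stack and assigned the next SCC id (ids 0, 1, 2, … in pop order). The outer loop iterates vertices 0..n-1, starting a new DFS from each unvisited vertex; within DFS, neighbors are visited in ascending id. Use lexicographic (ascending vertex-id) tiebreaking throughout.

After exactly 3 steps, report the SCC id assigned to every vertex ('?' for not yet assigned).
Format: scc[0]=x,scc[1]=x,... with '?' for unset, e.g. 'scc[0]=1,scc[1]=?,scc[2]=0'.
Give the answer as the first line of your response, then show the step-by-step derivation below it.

scc[0]=0,scc[1]=1,scc[2]=?,scc[3]=1,scc[4]=?

step 1: low=(low[0]=0,low[1]=?,low[2]=?,low[3]=?,low[4]=?); scc=(scc[0]=0,scc[1]=?,scc[2]=?,scc[3]=?,scc[4]=?)
step 2: low=(low[0]=0,low[1]=1,low[2]=?,low[3]=1,low[4]=?); scc=(scc[0]=0,scc[1]=?,scc[2]=?,scc[3]=?,scc[4]=?)
step 3: low=(low[0]=0,low[1]=1,low[2]=?,low[3]=1,low[4]=?); scc=(scc[0]=0,scc[1]=1,scc[2]=?,scc[3]=1,scc[4]=?)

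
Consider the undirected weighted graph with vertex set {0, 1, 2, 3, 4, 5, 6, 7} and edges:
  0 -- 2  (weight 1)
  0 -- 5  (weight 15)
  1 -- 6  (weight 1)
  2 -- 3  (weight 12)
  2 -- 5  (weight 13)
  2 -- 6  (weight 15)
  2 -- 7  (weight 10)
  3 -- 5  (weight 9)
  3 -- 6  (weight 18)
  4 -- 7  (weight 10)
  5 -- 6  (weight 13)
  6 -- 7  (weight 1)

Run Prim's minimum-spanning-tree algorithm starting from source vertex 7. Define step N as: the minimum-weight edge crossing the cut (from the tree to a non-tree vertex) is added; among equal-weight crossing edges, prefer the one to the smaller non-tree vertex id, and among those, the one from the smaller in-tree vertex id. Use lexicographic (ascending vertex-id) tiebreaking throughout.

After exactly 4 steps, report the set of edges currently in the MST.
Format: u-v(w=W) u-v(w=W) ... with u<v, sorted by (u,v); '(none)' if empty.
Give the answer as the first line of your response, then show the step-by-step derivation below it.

0-2(w=1) 1-6(w=1) 2-7(w=10) 6-7(w=1)

step 1: add edge 6-7 (w=1); MST = {6-7(w=1)}
step 2: add edge 1-6 (w=1); MST = {1-6(w=1) 6-7(w=1)}
step 3: add edge 2-7 (w=10); MST = {1-6(w=1) 2-7(w=10) 6-7(w=1)}
step 4: add edge 0-2 (w=1); MST = {0-2(w=1) 1-6(w=1) 2-7(w=10) 6-7(w=1)}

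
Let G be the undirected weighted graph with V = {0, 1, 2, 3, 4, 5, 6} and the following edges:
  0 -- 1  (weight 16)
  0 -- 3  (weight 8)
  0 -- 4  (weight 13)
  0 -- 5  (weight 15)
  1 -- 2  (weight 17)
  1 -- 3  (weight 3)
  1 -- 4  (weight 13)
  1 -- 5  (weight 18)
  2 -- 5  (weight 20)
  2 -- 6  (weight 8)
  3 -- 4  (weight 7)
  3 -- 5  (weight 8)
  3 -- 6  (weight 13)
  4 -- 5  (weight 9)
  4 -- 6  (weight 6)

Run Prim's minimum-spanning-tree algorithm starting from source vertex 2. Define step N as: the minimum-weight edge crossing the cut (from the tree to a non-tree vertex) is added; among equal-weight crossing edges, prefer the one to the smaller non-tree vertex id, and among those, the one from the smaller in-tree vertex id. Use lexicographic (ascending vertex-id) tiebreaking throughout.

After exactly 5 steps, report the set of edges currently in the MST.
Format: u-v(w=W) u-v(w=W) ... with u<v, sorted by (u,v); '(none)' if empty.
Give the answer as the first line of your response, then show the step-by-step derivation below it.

0-3(w=8) 1-3(w=3) 2-6(w=8) 3-4(w=7) 4-6(w=6)

step 1: add edge 2-6 (w=8); MST = {2-6(w=8)}
step 2: add edge 4-6 (w=6); MST = {2-6(w=8) 4-6(w=6)}
step 3: add edge 3-4 (w=7); MST = {2-6(w=8) 3-4(w=7) 4-6(w=6)}
step 4: add edge 1-3 (w=3); MST = {1-3(w=3) 2-6(w=8) 3-4(w=7) 4-6(w=6)}
step 5: add edge 0-3 (w=8); MST = {0-3(w=8) 1-3(w=3) 2-6(w=8) 3-4(w=7) 4-6(w=6)}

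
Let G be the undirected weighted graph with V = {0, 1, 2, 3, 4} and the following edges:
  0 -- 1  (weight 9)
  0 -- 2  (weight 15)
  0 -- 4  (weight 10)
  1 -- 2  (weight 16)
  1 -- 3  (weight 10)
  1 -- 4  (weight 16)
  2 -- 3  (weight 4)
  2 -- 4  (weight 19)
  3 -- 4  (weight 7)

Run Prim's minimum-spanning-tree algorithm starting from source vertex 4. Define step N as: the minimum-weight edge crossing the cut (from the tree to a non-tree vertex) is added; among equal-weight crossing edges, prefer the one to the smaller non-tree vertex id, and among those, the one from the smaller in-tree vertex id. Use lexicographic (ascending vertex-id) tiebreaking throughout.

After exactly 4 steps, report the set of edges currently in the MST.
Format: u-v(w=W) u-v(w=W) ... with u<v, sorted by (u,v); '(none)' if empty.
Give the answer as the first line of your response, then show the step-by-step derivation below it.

0-1(w=9) 0-4(w=10) 2-3(w=4) 3-4(w=7)

step 1: add edge 3-4 (w=7); MST = {3-4(w=7)}
step 2: add edge 2-3 (w=4); MST = {2-3(w=4) 3-4(w=7)}
step 3: add edge 0-4 (w=10); MST = {0-4(w=10) 2-3(w=4) 3-4(w=7)}
step 4: add edge 0-1 (w=9); MST = {0-1(w=9) 0-4(w=10) 2-3(w=4) 3-4(w=7)}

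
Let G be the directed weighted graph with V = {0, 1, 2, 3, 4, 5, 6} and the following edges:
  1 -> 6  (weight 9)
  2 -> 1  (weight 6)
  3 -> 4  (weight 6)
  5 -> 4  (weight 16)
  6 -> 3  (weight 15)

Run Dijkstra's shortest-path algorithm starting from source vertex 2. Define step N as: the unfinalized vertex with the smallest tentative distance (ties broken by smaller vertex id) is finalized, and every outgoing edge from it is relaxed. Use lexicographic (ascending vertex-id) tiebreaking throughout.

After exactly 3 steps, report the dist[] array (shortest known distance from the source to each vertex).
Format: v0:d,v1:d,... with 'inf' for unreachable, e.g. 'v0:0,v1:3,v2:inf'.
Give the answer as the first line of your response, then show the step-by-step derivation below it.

v0:inf,v1:6,v2:0,v3:30,v4:inf,v5:inf,v6:15

step 1: dist = v0:inf,v1:6,v2:0,v3:inf,v4:inf,v5:inf,v6:inf
step 2: dist = v0:inf,v1:6,v2:0,v3:inf,v4:inf,v5:inf,v6:15
step 3: dist = v0:inf,v1:6,v2:0,v3:30,v4:inf,v5:inf,v6:15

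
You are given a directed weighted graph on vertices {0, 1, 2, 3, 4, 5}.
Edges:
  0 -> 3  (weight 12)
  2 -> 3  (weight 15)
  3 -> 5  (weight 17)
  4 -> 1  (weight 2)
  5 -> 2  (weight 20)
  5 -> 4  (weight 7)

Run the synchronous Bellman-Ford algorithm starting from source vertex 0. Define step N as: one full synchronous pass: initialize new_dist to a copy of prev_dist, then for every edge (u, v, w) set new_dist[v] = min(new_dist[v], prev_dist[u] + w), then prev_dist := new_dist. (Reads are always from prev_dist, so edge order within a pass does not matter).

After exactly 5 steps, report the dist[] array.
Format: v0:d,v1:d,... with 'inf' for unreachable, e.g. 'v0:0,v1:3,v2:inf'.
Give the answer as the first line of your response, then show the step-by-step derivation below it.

v0:0,v1:38,v2:49,v3:12,v4:36,v5:29

step 1: dist = v0:0,v1:inf,v2:inf,v3:12,v4:inf,v5:inf
step 2: dist = v0:0,v1:inf,v2:inf,v3:12,v4:inf,v5:29
step 3: dist = v0:0,v1:inf,v2:49,v3:12,v4:36,v5:29
step 4: dist = v0:0,v1:38,v2:49,v3:12,v4:36,v5:29
step 5: dist = v0:0,v1:38,v2:49,v3:12,v4:36,v5:29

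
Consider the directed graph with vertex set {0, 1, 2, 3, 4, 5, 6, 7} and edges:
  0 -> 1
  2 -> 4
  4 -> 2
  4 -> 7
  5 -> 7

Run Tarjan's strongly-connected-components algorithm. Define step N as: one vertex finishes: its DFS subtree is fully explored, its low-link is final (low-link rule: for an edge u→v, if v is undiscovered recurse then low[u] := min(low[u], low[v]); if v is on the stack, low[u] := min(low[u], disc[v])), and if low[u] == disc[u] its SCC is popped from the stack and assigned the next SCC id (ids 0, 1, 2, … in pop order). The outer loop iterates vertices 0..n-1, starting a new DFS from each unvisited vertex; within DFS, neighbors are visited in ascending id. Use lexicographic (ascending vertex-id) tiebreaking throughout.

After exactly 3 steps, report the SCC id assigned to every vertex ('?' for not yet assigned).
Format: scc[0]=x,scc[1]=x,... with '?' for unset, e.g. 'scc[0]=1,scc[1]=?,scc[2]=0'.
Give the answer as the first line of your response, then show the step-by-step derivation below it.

scc[0]=1,scc[1]=0,scc[2]=?,scc[3]=?,scc[4]=?,scc[5]=?,scc[6]=?,scc[7]=2

step 1: low=(low[0]=0,low[1]=1,low[2]=?,low[3]=?,low[4]=?,low[5]=?,low[6]=?,low[7]=?); scc=(scc[0]=?,scc[1]=0,scc[2]=?,scc[3]=?,scc[4]=?,scc[5]=?,scc[6]=?,scc[7]=?)
step 2: low=(low[0]=0,low[1]=1,low[2]=?,low[3]=?,low[4]=?,low[5]=?,low[6]=?,low[7]=?); scc=(scc[0]=1,scc[1]=0,scc[2]=?,scc[3]=?,scc[4]=?,scc[5]=?,scc[6]=?,scc[7]=?)
step 3: low=(low[0]=0,low[1]=1,low[2]=2,low[3]=?,low[4]=2,low[5]=?,low[6]=?,low[7]=4); scc=(scc[0]=1,scc[1]=0,scc[2]=?,scc[3]=?,scc[4]=?,scc[5]=?,scc[6]=?,scc[7]=2)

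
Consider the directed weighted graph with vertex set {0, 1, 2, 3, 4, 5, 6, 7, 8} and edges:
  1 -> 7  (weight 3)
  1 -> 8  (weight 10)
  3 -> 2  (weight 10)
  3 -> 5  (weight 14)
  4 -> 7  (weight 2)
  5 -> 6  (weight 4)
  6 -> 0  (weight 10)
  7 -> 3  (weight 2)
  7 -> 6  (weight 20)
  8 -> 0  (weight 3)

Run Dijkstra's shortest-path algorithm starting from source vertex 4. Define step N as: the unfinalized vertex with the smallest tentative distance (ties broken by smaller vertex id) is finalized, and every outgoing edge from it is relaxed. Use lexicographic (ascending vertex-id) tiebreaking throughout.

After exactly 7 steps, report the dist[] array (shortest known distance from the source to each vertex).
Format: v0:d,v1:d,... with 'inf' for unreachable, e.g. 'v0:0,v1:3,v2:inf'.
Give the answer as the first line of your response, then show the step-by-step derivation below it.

v0:32,v1:inf,v2:14,v3:4,v4:0,v5:18,v6:22,v7:2,v8:inf

step 1: dist = v0:inf,v1:inf,v2:inf,v3:inf,v4:0,v5:inf,v6:inf,v7:2,v8:inf
step 2: dist = v0:inf,v1:inf,v2:inf,v3:4,v4:0,v5:inf,v6:22,v7:2,v8:inf
step 3: dist = v0:inf,v1:inf,v2:14,v3:4,v4:0,v5:18,v6:22,v7:2,v8:inf
step 4: dist = v0:inf,v1:inf,v2:14,v3:4,v4:0,v5:18,v6:22,v7:2,v8:inf
step 5: dist = v0:inf,v1:inf,v2:14,v3:4,v4:0,v5:18,v6:22,v7:2,v8:inf
step 6: dist = v0:32,v1:inf,v2:14,v3:4,v4:0,v5:18,v6:22,v7:2,v8:inf
step 7: dist = v0:32,v1:inf,v2:14,v3:4,v4:0,v5:18,v6:22,v7:2,v8:inf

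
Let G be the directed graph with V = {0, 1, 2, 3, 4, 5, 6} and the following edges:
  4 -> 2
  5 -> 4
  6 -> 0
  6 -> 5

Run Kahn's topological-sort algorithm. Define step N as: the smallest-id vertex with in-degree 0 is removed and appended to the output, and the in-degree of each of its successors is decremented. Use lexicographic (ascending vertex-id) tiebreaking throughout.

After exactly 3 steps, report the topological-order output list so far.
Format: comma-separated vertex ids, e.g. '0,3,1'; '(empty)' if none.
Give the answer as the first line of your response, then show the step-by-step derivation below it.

1,3,6

step 1: output 1; order=[1]; indeg=(1,0,1,0,1,1,0)
step 2: output 3; order=[1,3]; indeg=(1,0,1,0,1,1,0)
step 3: output 6; order=[1,3,6]; indeg=(0,0,1,0,1,0,0)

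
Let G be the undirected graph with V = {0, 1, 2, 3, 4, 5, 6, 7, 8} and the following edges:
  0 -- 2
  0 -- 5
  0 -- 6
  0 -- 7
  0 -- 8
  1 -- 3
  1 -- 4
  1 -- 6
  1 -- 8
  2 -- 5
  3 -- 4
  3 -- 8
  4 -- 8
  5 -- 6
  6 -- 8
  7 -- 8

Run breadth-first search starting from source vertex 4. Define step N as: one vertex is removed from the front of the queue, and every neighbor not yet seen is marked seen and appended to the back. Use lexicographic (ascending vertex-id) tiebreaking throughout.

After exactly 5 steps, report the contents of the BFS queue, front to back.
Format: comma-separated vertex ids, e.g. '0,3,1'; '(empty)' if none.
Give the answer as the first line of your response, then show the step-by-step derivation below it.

0,7,5

step 1: dequeue 4; queue=[1,3,8]; order=4
step 2: dequeue 1; queue=[3,8,6]; order=4,1
step 3: dequeue 3; queue=[8,6]; order=4,1,3
step 4: dequeue 8; queue=[6,0,7]; order=4,1,3,8
step 5: dequeue 6; queue=[0,7,5]; order=4,1,3,8,6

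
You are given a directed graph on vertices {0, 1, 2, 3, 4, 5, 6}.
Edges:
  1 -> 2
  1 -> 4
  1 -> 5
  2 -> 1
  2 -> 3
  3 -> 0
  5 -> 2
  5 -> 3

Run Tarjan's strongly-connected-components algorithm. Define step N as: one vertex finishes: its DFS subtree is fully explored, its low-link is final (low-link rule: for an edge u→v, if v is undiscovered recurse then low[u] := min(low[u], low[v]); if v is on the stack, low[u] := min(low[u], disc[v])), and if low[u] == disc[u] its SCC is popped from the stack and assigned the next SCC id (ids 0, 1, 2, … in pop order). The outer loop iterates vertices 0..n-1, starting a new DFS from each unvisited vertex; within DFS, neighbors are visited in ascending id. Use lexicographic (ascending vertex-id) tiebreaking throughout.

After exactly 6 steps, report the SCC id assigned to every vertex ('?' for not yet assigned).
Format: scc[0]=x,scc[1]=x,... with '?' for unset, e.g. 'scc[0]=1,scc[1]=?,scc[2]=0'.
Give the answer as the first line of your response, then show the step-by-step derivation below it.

scc[0]=0,scc[1]=3,scc[2]=3,scc[3]=1,scc[4]=2,scc[5]=3,scc[6]=?

step 1: low=(low[0]=0,low[1]=?,low[2]=?,low[3]=?,low[4]=?,low[5]=?,low[6]=?); scc=(scc[0]=0,scc[1]=?,scc[2]=?,scc[3]=?,scc[4]=?,scc[5]=?,scc[6]=?)
step 2: low=(low[0]=0,low[1]=1,low[2]=1,low[3]=3,low[4]=?,low[5]=?,low[6]=?); scc=(scc[0]=0,scc[1]=?,scc[2]=?,scc[3]=1,scc[4]=?,scc[5]=?,scc[6]=?)
step 3: low=(low[0]=0,low[1]=1,low[2]=1,low[3]=3,low[4]=?,low[5]=?,low[6]=?); scc=(scc[0]=0,scc[1]=?,scc[2]=?,scc[3]=1,scc[4]=?,scc[5]=?,scc[6]=?)
step 4: low=(low[0]=0,low[1]=1,low[2]=1,low[3]=3,low[4]=4,low[5]=?,low[6]=?); scc=(scc[0]=0,scc[1]=?,scc[2]=?,scc[3]=1,scc[4]=2,scc[5]=?,scc[6]=?)
step 5: low=(low[0]=0,low[1]=1,low[2]=1,low[3]=3,low[4]=4,low[5]=2,low[6]=?); scc=(scc[0]=0,scc[1]=?,scc[2]=?,scc[3]=1,scc[4]=2,scc[5]=?,scc[6]=?)
step 6: low=(low[0]=0,low[1]=1,low[2]=1,low[3]=3,low[4]=4,low[5]=2,low[6]=?); scc=(scc[0]=0,scc[1]=3,scc[2]=3,scc[3]=1,scc[4]=2,scc[5]=3,scc[6]=?)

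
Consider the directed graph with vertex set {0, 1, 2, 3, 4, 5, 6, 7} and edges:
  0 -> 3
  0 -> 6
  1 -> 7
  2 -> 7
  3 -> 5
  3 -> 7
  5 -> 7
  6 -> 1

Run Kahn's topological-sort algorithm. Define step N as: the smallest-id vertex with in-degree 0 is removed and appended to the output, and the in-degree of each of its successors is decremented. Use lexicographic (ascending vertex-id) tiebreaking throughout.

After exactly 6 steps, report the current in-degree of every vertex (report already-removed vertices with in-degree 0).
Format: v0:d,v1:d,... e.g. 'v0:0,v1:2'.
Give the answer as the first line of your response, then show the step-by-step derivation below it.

v0:0,v1:0,v2:0,v3:0,v4:0,v5:0,v6:0,v7:1

step 1: output 0; order=[0]; indeg=(0,1,0,0,0,1,0,4)
step 2: output 2; order=[0,2]; indeg=(0,1,0,0,0,1,0,3)
step 3: output 3; order=[0,2,3]; indeg=(0,1,0,0,0,0,0,2)
step 4: output 4; order=[0,2,3,4]; indeg=(0,1,0,0,0,0,0,2)
step 5: output 5; order=[0,2,3,4,5]; indeg=(0,1,0,0,0,0,0,1)
step 6: output 6; order=[0,2,3,4,5,6]; indeg=(0,0,0,0,0,0,0,1)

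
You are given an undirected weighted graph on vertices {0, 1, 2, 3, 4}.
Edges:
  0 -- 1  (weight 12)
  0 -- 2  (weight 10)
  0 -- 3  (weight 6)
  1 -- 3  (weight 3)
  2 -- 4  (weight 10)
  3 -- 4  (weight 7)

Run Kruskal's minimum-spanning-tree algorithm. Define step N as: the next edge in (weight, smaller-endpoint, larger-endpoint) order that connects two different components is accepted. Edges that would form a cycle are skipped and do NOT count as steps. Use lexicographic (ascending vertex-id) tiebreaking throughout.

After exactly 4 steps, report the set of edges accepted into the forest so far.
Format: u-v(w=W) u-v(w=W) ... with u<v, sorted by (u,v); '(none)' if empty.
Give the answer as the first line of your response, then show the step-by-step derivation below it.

0-2(w=10) 0-3(w=6) 1-3(w=3) 3-4(w=7)

step 1: add edge 1-3 (w=3); MST = {1-3(w=3)}
step 2: add edge 0-3 (w=6); MST = {0-3(w=6) 1-3(w=3)}
step 3: add edge 3-4 (w=7); MST = {0-3(w=6) 1-3(w=3) 3-4(w=7)}
step 4: add edge 0-2 (w=10); MST = {0-2(w=10) 0-3(w=6) 1-3(w=3) 3-4(w=7)}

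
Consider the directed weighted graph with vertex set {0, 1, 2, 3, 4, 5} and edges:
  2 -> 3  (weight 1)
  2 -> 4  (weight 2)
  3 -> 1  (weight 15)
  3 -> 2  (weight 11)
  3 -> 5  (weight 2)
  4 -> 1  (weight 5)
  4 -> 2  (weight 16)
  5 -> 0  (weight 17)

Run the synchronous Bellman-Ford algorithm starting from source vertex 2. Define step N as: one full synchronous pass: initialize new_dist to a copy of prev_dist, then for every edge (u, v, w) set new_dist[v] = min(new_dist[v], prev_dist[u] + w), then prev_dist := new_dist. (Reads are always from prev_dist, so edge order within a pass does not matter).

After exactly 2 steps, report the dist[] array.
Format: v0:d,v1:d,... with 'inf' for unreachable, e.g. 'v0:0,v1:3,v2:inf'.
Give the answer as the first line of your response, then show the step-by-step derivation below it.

v0:inf,v1:7,v2:0,v3:1,v4:2,v5:3

step 1: dist = v0:inf,v1:inf,v2:0,v3:1,v4:2,v5:inf
step 2: dist = v0:inf,v1:7,v2:0,v3:1,v4:2,v5:3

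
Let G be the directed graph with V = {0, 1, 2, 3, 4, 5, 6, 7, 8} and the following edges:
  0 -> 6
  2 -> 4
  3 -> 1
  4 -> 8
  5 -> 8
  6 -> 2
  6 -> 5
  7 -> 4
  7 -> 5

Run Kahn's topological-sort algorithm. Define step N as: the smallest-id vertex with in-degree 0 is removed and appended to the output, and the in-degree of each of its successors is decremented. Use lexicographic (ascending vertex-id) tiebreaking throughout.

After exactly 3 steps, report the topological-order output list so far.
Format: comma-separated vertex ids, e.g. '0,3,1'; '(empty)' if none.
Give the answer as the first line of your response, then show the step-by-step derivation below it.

0,3,1

step 1: output 0; order=[0]; indeg=(0,1,1,0,2,2,0,0,2)
step 2: output 3; order=[0,3]; indeg=(0,0,1,0,2,2,0,0,2)
step 3: output 1; order=[0,3,1]; indeg=(0,0,1,0,2,2,0,0,2)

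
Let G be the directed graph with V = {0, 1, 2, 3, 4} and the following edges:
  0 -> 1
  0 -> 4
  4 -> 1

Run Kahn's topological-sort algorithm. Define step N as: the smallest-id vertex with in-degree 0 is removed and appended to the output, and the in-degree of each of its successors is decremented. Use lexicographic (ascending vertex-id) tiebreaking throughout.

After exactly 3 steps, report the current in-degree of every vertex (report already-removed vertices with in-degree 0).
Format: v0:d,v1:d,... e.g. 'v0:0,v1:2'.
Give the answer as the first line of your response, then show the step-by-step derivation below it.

v0:0,v1:1,v2:0,v3:0,v4:0

step 1: output 0; order=[0]; indeg=(0,1,0,0,0)
step 2: output 2; order=[0,2]; indeg=(0,1,0,0,0)
step 3: output 3; order=[0,2,3]; indeg=(0,1,0,0,0)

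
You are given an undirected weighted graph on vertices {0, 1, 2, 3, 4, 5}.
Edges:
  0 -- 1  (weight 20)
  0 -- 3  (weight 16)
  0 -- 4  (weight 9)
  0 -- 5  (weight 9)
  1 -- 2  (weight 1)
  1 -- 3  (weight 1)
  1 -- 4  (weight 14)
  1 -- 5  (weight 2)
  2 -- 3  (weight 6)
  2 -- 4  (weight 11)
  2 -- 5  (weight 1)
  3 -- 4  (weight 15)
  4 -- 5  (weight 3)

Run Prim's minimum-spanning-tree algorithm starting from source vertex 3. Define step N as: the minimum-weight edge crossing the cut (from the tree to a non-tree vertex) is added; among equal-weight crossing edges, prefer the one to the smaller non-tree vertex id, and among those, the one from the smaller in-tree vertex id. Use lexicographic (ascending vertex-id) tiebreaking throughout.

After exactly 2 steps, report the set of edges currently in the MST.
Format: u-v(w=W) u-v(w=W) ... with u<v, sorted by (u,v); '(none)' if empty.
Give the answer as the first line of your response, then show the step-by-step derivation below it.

1-2(w=1) 1-3(w=1)

step 1: add edge 1-3 (w=1); MST = {1-3(w=1)}
step 2: add edge 1-2 (w=1); MST = {1-2(w=1) 1-3(w=1)}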